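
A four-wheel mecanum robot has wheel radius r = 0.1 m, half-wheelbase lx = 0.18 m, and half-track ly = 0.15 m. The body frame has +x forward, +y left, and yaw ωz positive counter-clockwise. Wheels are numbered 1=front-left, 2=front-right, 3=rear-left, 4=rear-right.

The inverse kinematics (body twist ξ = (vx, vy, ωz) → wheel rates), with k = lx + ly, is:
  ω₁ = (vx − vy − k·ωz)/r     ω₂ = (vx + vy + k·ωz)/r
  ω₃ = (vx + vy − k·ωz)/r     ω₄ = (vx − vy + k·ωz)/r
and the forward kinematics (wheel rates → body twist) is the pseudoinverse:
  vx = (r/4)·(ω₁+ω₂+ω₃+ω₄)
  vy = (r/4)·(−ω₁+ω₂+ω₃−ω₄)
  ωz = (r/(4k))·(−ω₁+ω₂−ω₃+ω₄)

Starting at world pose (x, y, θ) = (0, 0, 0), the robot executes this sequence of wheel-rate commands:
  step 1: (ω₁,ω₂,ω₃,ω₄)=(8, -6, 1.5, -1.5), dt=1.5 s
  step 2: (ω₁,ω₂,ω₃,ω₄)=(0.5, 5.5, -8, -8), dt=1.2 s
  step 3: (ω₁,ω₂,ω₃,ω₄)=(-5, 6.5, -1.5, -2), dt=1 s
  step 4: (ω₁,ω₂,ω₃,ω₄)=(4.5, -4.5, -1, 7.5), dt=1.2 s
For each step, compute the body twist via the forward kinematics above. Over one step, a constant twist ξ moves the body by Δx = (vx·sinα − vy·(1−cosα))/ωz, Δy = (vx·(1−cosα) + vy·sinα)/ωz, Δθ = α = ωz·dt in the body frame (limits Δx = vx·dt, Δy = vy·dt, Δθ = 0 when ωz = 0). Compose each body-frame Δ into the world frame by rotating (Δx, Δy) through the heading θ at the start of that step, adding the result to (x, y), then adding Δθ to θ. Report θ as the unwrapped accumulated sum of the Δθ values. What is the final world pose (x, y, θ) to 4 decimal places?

(-0.0064, -0.3258, -0.6894)

step 1: ξ=(vx,vy,ωz)=(0.0500, -0.2750, -1.2879), dt=1.5 → body Δ=(-0.2526, -0.2523, -1.9318) → world pose (-0.2526, -0.2523, -1.9318)
step 2: ξ=(vx,vy,ωz)=(-0.2500, 0.1250, 0.3788), dt=1.2 → body Δ=(-0.3233, 0.0779, 0.4545) → world pose (-0.0656, 0.0226, -1.4773)
step 3: ξ=(vx,vy,ωz)=(-0.0500, 0.3000, 0.8333), dt=1.0 → body Δ=(-0.1623, 0.2468, 0.8333) → world pose (0.1650, 0.2073, -0.6439)
step 4: ξ=(vx,vy,ωz)=(0.1625, -0.4375, -0.0379), dt=1.2 → body Δ=(0.1830, -0.5293, -0.0455) → world pose (-0.0064, -0.3258, -0.6894)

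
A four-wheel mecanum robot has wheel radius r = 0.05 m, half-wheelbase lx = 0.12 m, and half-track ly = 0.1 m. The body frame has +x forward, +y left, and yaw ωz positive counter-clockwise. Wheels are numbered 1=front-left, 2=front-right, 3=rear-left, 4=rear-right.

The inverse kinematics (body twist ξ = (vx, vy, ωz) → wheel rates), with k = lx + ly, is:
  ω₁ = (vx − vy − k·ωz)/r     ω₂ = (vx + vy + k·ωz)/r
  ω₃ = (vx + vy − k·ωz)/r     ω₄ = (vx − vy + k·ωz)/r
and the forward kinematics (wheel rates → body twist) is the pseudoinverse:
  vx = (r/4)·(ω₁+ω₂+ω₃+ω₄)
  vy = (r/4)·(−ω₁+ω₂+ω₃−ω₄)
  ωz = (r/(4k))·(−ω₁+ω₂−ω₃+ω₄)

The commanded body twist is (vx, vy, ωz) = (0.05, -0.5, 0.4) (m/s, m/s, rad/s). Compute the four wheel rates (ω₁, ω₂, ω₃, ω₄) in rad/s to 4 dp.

k = lx + ly = 0.12 + 0.1 = 0.2200;  k·ωz = 0.2200·0.4 = 0.0880
ω₁ (FL) = (vx − vy − k·ωz)/r = 0.4620/0.05 = 9.2400
ω₂ (FR) = (vx + vy + k·ωz)/r = -0.3620/0.05 = -7.2400
ω₃ (RL) = (vx + vy − k·ωz)/r = -0.5380/0.05 = -10.7600
ω₄ (RR) = (vx − vy + k·ωz)/r = 0.6380/0.05 = 12.7600

(9.2400, -7.2400, -10.7600, 12.7600)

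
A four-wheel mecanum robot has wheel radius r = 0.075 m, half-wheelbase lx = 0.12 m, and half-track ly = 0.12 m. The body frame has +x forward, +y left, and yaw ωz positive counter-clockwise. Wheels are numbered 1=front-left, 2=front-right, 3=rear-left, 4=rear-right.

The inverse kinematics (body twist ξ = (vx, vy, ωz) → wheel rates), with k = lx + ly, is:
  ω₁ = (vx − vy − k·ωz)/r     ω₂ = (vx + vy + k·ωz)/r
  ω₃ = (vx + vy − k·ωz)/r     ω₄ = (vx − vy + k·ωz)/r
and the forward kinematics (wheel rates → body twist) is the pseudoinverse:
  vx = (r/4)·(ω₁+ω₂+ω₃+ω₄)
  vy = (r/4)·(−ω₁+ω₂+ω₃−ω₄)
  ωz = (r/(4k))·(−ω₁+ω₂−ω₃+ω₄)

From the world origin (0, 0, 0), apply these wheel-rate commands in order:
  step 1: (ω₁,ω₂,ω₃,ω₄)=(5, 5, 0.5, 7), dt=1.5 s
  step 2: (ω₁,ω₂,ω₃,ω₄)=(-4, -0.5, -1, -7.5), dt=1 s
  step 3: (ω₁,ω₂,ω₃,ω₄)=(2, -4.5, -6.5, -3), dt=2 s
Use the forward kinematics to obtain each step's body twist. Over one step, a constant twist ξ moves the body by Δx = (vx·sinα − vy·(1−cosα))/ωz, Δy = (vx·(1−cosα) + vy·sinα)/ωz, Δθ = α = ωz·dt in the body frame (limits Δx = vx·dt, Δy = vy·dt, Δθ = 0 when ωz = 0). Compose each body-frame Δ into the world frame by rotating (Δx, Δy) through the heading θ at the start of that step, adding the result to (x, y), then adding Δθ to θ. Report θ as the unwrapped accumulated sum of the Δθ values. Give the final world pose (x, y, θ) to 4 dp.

(-0.1141, -0.4682, 0.0586)

step 1: ξ=(vx,vy,ωz)=(0.3281, -0.1219, 0.5078), dt=1.5 → body Δ=(0.5123, 0.0129, 0.7617) → world pose (0.5123, 0.0129, 0.7617)
step 2: ξ=(vx,vy,ωz)=(-0.2437, 0.1875, -0.2344), dt=1.0 → body Δ=(-0.2197, 0.2142, -0.2344) → world pose (0.2055, 0.0163, 0.5273)
step 3: ξ=(vx,vy,ωz)=(-0.2250, -0.1875, -0.2344), dt=2.0 → body Δ=(-0.5200, -0.2579, -0.4688) → world pose (-0.1141, -0.4682, 0.0586)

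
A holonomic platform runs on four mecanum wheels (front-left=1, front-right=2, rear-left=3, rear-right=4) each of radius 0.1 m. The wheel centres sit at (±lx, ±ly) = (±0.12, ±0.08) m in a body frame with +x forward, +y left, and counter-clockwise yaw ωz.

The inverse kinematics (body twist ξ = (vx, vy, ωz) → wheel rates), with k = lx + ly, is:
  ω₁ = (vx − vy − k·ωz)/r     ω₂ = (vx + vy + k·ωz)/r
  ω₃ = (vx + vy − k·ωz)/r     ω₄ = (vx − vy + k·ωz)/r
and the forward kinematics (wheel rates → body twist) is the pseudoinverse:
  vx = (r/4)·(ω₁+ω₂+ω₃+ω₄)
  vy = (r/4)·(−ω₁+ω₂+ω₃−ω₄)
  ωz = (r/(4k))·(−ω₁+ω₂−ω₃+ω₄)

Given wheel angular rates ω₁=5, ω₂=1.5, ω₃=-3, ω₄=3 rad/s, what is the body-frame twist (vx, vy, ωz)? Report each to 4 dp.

(0.1625, -0.2375, 0.3125)

k = lx + ly = 0.12 + 0.08 = 0.2000
ω₁+ω₂+ω₃+ω₄ = 6.5000  →  vx = (0.1/4)·6.5000 = 0.1625
−ω₁+ω₂+ω₃−ω₄ = -9.5000  →  vy = (0.1/4)·-9.5000 = -0.2375
−ω₁+ω₂−ω₃+ω₄ = 2.5000  →  ωz = (0.1/0.8000)·2.5000 = 0.3125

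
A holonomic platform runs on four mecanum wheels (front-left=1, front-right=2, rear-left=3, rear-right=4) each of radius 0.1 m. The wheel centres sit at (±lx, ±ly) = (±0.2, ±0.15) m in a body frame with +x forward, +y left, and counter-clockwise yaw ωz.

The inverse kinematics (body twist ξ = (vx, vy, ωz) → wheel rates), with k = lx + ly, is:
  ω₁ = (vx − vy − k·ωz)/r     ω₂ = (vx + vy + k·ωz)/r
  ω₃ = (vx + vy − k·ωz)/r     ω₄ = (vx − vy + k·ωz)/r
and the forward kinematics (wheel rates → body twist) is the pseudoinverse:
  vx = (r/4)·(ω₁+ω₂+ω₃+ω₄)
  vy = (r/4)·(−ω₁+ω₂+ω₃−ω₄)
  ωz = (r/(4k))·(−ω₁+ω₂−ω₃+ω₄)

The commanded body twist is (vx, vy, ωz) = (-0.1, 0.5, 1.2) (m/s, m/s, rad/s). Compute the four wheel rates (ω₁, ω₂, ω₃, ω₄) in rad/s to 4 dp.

k = lx + ly = 0.2 + 0.15 = 0.3500;  k·ωz = 0.3500·1.2 = 0.4200
ω₁ (FL) = (vx − vy − k·ωz)/r = -1.0200/0.1 = -10.2000
ω₂ (FR) = (vx + vy + k·ωz)/r = 0.8200/0.1 = 8.2000
ω₃ (RL) = (vx + vy − k·ωz)/r = -0.0200/0.1 = -0.2000
ω₄ (RR) = (vx − vy + k·ωz)/r = -0.1800/0.1 = -1.8000

(-10.2000, 8.2000, -0.2000, -1.8000)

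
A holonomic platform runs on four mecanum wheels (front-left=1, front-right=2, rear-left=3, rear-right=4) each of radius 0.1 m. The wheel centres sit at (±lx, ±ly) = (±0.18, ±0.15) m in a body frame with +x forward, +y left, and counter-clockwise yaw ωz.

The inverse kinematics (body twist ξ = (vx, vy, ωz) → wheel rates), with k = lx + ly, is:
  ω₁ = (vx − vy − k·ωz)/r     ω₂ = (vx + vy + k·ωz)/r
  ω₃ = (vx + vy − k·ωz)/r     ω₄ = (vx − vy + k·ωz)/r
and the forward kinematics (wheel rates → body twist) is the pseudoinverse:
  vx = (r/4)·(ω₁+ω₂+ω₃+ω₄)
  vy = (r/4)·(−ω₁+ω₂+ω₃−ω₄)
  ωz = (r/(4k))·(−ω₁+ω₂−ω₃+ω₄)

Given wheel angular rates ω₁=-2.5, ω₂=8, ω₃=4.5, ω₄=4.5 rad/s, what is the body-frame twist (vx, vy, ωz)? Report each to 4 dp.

k = lx + ly = 0.18 + 0.15 = 0.3300
ω₁+ω₂+ω₃+ω₄ = 14.5000  →  vx = (0.1/4)·14.5000 = 0.3625
−ω₁+ω₂+ω₃−ω₄ = 10.5000  →  vy = (0.1/4)·10.5000 = 0.2625
−ω₁+ω₂−ω₃+ω₄ = 10.5000  →  ωz = (0.1/1.3200)·10.5000 = 0.7955

(0.3625, 0.2625, 0.7955)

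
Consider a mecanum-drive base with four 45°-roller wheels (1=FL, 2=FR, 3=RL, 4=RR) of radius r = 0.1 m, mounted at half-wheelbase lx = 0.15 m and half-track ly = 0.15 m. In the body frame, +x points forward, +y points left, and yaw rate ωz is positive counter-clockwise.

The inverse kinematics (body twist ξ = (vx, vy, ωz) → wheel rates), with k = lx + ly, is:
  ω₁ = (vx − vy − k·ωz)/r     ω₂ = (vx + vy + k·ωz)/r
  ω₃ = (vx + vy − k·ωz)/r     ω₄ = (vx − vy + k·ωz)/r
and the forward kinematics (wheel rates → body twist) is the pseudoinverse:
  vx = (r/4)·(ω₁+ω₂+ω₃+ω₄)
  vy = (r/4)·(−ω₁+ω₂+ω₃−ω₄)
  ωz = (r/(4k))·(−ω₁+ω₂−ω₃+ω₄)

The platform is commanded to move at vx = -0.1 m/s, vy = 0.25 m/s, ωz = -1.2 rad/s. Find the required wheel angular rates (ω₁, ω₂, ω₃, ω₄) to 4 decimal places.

(0.1000, -2.1000, 5.1000, -7.1000)

k = lx + ly = 0.15 + 0.15 = 0.3000;  k·ωz = 0.3000·-1.2 = -0.3600
ω₁ (FL) = (vx − vy − k·ωz)/r = 0.0100/0.1 = 0.1000
ω₂ (FR) = (vx + vy + k·ωz)/r = -0.2100/0.1 = -2.1000
ω₃ (RL) = (vx + vy − k·ωz)/r = 0.5100/0.1 = 5.1000
ω₄ (RR) = (vx − vy + k·ωz)/r = -0.7100/0.1 = -7.1000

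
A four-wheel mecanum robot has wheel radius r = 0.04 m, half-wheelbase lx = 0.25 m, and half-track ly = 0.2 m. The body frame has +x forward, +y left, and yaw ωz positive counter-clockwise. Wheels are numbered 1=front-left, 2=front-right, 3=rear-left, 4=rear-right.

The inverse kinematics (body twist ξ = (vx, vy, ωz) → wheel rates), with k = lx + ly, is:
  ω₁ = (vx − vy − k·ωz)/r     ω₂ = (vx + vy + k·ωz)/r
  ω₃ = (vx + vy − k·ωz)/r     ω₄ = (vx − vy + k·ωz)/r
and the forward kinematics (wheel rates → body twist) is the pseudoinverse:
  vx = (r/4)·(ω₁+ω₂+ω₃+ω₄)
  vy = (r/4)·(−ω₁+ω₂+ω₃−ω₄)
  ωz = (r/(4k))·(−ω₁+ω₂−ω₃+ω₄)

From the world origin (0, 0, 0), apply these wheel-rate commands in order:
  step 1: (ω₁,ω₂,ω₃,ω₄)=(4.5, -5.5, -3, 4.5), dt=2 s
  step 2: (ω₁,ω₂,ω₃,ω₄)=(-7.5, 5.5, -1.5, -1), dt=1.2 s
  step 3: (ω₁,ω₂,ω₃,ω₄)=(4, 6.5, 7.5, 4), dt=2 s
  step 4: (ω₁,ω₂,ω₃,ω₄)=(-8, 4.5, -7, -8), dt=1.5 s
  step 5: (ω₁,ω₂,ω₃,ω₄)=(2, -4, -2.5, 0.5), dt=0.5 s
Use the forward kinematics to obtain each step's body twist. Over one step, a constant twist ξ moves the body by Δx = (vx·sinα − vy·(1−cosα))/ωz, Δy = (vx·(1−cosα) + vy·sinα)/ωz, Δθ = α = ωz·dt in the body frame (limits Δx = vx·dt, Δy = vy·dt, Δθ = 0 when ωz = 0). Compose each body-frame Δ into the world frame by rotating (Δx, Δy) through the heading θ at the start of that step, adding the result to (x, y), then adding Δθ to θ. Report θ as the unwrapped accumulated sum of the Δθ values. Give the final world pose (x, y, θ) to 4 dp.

(0.0038, 0.0417, 0.5544)

step 1: ξ=(vx,vy,ωz)=(0.0050, -0.1750, -0.0556), dt=2.0 → body Δ=(-0.0094, -0.3498, -0.1111) → world pose (-0.0094, -0.3498, -0.1111)
step 2: ξ=(vx,vy,ωz)=(-0.0450, 0.1250, 0.3000), dt=1.2 → body Δ=(-0.0796, 0.1372, 0.3600) → world pose (-0.0733, -0.2047, 0.2489)
step 3: ξ=(vx,vy,ωz)=(0.2200, 0.0600, -0.0222), dt=2.0 → body Δ=(0.4425, 0.1102, -0.0444) → world pose (0.3284, 0.0111, 0.2044)
step 4: ξ=(vx,vy,ωz)=(-0.1850, 0.1350, 0.2556), dt=1.5 → body Δ=(-0.3091, 0.1450, 0.3833) → world pose (-0.0037, 0.0904, 0.5878)
step 5: ξ=(vx,vy,ωz)=(-0.0400, -0.0900, -0.0667), dt=0.5 → body Δ=(-0.0207, -0.0447, -0.0333) → world pose (0.0038, 0.0417, 0.5544)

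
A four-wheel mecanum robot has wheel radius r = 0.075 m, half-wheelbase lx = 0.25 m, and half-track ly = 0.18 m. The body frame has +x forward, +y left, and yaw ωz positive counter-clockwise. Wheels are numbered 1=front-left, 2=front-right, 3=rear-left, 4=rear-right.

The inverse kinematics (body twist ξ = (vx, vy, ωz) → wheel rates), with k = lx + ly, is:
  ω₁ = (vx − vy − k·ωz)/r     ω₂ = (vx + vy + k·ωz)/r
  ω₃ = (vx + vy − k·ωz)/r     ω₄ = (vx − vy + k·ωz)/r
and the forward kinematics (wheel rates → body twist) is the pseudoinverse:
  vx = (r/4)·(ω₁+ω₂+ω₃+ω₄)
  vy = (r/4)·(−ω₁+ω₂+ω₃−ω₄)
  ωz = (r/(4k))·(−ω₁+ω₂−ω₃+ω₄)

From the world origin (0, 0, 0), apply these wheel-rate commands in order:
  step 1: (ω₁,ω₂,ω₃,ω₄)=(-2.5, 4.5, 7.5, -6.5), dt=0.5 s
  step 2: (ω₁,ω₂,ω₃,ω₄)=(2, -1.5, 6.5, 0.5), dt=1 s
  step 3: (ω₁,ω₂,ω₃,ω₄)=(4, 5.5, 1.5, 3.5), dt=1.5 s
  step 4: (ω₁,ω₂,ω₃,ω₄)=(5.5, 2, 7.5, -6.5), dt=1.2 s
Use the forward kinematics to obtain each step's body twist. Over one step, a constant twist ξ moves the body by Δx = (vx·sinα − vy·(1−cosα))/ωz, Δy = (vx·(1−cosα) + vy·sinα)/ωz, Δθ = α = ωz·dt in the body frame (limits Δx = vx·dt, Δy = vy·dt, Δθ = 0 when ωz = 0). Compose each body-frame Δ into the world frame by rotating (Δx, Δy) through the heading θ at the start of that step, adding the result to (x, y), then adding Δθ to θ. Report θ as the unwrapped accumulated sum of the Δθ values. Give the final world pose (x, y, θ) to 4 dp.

step 1: ξ=(vx,vy,ωz)=(0.0562, 0.3937, -0.3052), dt=0.5 → body Δ=(0.0430, 0.1940, -0.1526) → world pose (0.0430, 0.1940, -0.1526)
step 2: ξ=(vx,vy,ωz)=(0.1406, 0.0469, -0.4142), dt=1.0 → body Δ=(0.1462, 0.0168, -0.4142) → world pose (0.1901, 0.1884, -0.5669)
step 3: ξ=(vx,vy,ωz)=(0.2719, -0.0094, 0.1526), dt=1.5 → body Δ=(0.4059, 0.0325, 0.2289) → world pose (0.5499, -0.0021, -0.3379)
step 4: ξ=(vx,vy,ωz)=(0.1594, 0.1969, -0.7631), dt=1.2 → body Δ=(0.2664, 0.1230, -0.9157) → world pose (0.8421, 0.0256, -1.2536)

(0.8421, 0.0256, -1.2536)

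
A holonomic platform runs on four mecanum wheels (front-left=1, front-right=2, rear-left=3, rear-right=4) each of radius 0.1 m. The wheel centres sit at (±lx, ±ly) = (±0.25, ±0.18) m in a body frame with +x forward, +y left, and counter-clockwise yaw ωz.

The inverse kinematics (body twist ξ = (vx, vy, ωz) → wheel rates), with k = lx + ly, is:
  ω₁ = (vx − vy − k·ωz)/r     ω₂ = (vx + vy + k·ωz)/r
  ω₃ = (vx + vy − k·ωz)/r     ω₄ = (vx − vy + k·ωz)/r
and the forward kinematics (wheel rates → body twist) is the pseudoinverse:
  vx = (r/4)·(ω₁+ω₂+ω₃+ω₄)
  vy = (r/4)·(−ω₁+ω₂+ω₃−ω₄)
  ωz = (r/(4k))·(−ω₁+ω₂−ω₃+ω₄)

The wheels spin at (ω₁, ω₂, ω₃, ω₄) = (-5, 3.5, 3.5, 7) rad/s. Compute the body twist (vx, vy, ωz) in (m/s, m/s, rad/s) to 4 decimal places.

k = lx + ly = 0.25 + 0.18 = 0.4300
ω₁+ω₂+ω₃+ω₄ = 9.0000  →  vx = (0.1/4)·9.0000 = 0.2250
−ω₁+ω₂+ω₃−ω₄ = 5.0000  →  vy = (0.1/4)·5.0000 = 0.1250
−ω₁+ω₂−ω₃+ω₄ = 12.0000  →  ωz = (0.1/1.7200)·12.0000 = 0.6977

(0.2250, 0.1250, 0.6977)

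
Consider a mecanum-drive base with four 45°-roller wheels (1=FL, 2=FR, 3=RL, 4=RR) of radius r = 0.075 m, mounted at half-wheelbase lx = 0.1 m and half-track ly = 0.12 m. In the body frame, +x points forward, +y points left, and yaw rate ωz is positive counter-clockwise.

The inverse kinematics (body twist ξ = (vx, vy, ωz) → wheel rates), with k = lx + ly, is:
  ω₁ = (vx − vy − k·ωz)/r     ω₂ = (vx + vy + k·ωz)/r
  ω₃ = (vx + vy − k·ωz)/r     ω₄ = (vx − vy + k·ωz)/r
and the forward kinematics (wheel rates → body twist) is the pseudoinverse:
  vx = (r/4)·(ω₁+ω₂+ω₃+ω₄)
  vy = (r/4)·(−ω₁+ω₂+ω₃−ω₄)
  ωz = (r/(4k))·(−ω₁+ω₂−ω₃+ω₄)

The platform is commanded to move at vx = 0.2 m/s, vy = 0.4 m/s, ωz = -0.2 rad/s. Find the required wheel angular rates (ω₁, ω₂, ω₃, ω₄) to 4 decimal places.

(-2.0800, 7.4133, 8.5867, -3.2533)

k = lx + ly = 0.1 + 0.12 = 0.2200;  k·ωz = 0.2200·-0.2 = -0.0440
ω₁ (FL) = (vx − vy − k·ωz)/r = -0.1560/0.075 = -2.0800
ω₂ (FR) = (vx + vy + k·ωz)/r = 0.5560/0.075 = 7.4133
ω₃ (RL) = (vx + vy − k·ωz)/r = 0.6440/0.075 = 8.5867
ω₄ (RR) = (vx − vy + k·ωz)/r = -0.2440/0.075 = -3.2533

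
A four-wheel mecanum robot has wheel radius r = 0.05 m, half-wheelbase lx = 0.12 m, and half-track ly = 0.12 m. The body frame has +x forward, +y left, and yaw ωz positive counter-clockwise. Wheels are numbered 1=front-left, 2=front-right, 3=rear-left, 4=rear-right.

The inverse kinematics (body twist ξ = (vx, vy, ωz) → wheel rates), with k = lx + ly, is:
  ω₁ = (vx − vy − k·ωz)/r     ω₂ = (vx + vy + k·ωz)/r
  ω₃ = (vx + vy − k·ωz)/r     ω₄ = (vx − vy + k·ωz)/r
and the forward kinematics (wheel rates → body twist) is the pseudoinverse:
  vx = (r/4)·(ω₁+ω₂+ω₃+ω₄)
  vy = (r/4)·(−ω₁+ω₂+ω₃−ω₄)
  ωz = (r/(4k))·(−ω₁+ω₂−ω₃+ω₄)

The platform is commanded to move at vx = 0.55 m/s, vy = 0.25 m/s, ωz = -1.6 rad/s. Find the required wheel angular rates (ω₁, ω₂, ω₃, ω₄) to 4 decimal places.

(13.6800, 8.3200, 23.6800, -1.6800)

k = lx + ly = 0.12 + 0.12 = 0.2400;  k·ωz = 0.2400·-1.6 = -0.3840
ω₁ (FL) = (vx − vy − k·ωz)/r = 0.6840/0.05 = 13.6800
ω₂ (FR) = (vx + vy + k·ωz)/r = 0.4160/0.05 = 8.3200
ω₃ (RL) = (vx + vy − k·ωz)/r = 1.1840/0.05 = 23.6800
ω₄ (RR) = (vx − vy + k·ωz)/r = -0.0840/0.05 = -1.6800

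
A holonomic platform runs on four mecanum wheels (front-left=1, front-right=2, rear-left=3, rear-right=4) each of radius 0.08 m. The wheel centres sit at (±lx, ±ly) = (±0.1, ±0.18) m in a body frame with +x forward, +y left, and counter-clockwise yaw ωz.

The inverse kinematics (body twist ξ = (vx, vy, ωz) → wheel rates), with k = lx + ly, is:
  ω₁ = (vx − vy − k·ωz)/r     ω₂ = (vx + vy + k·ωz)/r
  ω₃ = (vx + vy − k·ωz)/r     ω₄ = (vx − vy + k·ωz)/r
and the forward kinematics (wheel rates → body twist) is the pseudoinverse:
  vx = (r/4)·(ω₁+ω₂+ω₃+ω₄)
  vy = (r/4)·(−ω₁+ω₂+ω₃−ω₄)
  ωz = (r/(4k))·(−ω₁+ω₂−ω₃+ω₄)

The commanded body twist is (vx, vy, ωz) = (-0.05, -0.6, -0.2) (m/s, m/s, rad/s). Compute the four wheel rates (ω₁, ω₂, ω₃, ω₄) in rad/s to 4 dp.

k = lx + ly = 0.1 + 0.18 = 0.2800;  k·ωz = 0.2800·-0.2 = -0.0560
ω₁ (FL) = (vx − vy − k·ωz)/r = 0.6060/0.08 = 7.5750
ω₂ (FR) = (vx + vy + k·ωz)/r = -0.7060/0.08 = -8.8250
ω₃ (RL) = (vx + vy − k·ωz)/r = -0.5940/0.08 = -7.4250
ω₄ (RR) = (vx − vy + k·ωz)/r = 0.4940/0.08 = 6.1750

(7.5750, -8.8250, -7.4250, 6.1750)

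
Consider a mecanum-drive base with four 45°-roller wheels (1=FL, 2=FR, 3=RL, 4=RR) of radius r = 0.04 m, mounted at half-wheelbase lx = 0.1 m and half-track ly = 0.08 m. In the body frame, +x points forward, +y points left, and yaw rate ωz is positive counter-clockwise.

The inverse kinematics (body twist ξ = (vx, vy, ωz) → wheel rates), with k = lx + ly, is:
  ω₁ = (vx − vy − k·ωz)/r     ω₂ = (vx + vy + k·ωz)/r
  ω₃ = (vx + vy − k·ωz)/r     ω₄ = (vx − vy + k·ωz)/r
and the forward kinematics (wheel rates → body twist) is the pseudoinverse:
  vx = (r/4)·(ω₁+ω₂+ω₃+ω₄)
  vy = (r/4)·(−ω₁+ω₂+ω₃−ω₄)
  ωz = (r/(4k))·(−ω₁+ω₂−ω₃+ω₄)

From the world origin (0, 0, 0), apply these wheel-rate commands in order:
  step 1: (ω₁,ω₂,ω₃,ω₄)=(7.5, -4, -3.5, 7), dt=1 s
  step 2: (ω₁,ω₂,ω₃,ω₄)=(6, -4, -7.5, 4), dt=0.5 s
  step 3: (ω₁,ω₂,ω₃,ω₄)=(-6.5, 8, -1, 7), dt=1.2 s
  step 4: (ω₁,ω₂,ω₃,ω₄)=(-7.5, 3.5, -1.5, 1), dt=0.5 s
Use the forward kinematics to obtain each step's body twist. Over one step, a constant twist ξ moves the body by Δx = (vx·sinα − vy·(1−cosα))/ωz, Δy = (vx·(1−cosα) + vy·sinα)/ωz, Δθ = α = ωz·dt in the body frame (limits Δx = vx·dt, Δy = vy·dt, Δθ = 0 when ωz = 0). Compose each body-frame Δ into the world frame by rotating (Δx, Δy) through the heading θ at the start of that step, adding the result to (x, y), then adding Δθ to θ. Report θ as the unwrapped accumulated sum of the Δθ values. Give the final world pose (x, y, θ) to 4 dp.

step 1: ξ=(vx,vy,ωz)=(0.0700, -0.2200, -0.0556), dt=1.0 → body Δ=(0.0639, -0.2218, -0.0556) → world pose (0.0639, -0.2218, -0.0556)
step 2: ξ=(vx,vy,ωz)=(-0.0150, -0.2150, 0.0833), dt=0.5 → body Δ=(-0.0053, -0.1076, 0.0417) → world pose (0.0526, -0.3290, -0.0139)
step 3: ξ=(vx,vy,ωz)=(0.0750, 0.0650, 1.2500), dt=1.2 → body Δ=(0.0115, 0.1076, 1.5000) → world pose (0.0656, -0.2215, 1.4861)
step 4: ξ=(vx,vy,ωz)=(-0.0450, 0.0850, 0.7500), dt=0.5 → body Δ=(-0.0299, 0.0373, 0.3750) → world pose (0.0259, -0.2481, 1.8611)

(0.0259, -0.2481, 1.8611)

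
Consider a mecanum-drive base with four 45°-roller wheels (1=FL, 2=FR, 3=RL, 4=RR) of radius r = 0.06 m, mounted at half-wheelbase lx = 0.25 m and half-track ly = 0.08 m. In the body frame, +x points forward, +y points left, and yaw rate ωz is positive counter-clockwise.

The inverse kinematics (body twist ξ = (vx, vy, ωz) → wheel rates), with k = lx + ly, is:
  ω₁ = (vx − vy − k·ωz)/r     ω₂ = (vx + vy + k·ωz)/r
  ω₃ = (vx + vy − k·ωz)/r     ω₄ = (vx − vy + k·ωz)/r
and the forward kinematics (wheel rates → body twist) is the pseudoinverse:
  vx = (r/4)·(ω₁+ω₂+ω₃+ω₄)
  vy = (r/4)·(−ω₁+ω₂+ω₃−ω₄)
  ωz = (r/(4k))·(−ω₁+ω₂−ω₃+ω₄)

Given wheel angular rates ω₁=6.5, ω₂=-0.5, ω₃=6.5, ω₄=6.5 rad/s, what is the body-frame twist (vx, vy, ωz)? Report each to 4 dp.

k = lx + ly = 0.25 + 0.08 = 0.3300
ω₁+ω₂+ω₃+ω₄ = 19.0000  →  vx = (0.06/4)·19.0000 = 0.2850
−ω₁+ω₂+ω₃−ω₄ = -7.0000  →  vy = (0.06/4)·-7.0000 = -0.1050
−ω₁+ω₂−ω₃+ω₄ = -7.0000  →  ωz = (0.06/1.3200)·-7.0000 = -0.3182

(0.2850, -0.1050, -0.3182)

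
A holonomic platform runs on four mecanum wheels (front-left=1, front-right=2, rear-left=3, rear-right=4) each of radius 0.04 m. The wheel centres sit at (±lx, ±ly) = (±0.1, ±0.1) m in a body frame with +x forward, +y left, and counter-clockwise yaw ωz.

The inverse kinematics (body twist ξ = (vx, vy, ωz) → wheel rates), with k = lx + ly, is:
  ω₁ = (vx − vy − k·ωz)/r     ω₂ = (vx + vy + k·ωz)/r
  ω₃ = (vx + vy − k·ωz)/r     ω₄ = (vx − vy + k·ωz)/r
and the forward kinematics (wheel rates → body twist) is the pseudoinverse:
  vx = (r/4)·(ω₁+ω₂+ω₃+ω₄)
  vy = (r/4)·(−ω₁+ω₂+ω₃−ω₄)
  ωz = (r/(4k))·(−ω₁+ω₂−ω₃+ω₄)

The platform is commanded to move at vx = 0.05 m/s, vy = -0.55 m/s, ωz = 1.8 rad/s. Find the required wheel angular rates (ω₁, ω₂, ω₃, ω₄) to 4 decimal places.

k = lx + ly = 0.1 + 0.1 = 0.2000;  k·ωz = 0.2000·1.8 = 0.3600
ω₁ (FL) = (vx − vy − k·ωz)/r = 0.2400/0.04 = 6.0000
ω₂ (FR) = (vx + vy + k·ωz)/r = -0.1400/0.04 = -3.5000
ω₃ (RL) = (vx + vy − k·ωz)/r = -0.8600/0.04 = -21.5000
ω₄ (RR) = (vx − vy + k·ωz)/r = 0.9600/0.04 = 24.0000

(6.0000, -3.5000, -21.5000, 24.0000)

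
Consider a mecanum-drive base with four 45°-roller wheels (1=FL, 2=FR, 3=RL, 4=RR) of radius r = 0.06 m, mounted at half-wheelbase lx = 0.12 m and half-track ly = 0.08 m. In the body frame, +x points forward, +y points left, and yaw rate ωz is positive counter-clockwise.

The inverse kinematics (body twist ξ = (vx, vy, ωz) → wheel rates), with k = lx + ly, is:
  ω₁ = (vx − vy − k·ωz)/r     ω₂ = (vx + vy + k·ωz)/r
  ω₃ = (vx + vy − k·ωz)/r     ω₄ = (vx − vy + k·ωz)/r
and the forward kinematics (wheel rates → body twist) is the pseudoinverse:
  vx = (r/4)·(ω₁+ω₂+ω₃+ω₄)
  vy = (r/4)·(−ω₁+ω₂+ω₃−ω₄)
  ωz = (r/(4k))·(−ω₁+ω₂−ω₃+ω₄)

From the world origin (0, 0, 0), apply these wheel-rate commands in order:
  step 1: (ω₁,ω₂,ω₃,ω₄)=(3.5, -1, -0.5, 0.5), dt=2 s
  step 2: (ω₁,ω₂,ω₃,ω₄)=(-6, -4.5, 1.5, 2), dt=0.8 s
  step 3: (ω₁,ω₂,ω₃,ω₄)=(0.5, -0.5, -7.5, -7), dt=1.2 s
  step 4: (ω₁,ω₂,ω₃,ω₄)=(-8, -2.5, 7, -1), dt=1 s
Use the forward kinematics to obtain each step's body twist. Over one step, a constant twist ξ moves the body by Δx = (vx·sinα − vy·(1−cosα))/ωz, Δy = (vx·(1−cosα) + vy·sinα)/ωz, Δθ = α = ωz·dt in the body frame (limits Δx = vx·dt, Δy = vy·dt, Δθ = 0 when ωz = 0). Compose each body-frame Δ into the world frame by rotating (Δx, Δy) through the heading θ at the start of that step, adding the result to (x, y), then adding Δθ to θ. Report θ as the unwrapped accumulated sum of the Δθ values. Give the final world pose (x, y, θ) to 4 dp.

(-0.2421, 0.1631, -0.6375)

step 1: ξ=(vx,vy,ωz)=(0.0375, -0.0825, -0.2625), dt=2.0 → body Δ=(0.0293, -0.1768, -0.5250) → world pose (0.0293, -0.1768, -0.5250)
step 2: ξ=(vx,vy,ωz)=(-0.1050, 0.0150, 0.1500), dt=0.8 → body Δ=(-0.0845, 0.0069, 0.1200) → world pose (-0.0404, -0.1284, -0.4050)
step 3: ξ=(vx,vy,ωz)=(-0.2175, -0.0225, -0.0375), dt=1.2 → body Δ=(-0.2615, -0.0211, -0.0450) → world pose (-0.2891, -0.0448, -0.4500)
step 4: ξ=(vx,vy,ωz)=(-0.0675, 0.2025, -0.1875), dt=1.0 → body Δ=(-0.0482, 0.2076, -0.1875) → world pose (-0.2421, 0.1631, -0.6375)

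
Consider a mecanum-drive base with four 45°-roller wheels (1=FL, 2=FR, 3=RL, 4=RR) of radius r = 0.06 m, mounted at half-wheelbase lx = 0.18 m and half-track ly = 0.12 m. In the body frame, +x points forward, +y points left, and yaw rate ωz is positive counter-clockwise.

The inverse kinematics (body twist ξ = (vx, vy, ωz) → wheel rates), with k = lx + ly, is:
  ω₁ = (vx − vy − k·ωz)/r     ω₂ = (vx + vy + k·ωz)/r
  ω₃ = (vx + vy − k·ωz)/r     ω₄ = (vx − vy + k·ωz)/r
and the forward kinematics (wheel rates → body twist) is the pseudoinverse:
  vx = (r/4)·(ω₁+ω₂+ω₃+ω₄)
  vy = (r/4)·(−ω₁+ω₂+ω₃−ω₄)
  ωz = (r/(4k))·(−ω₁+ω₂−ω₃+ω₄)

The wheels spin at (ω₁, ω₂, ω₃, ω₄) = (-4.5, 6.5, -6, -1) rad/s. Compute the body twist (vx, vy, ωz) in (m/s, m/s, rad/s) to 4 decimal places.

k = lx + ly = 0.18 + 0.12 = 0.3000
ω₁+ω₂+ω₃+ω₄ = -5.0000  →  vx = (0.06/4)·-5.0000 = -0.0750
−ω₁+ω₂+ω₃−ω₄ = 6.0000  →  vy = (0.06/4)·6.0000 = 0.0900
−ω₁+ω₂−ω₃+ω₄ = 16.0000  →  ωz = (0.06/1.2000)·16.0000 = 0.8000

(-0.0750, 0.0900, 0.8000)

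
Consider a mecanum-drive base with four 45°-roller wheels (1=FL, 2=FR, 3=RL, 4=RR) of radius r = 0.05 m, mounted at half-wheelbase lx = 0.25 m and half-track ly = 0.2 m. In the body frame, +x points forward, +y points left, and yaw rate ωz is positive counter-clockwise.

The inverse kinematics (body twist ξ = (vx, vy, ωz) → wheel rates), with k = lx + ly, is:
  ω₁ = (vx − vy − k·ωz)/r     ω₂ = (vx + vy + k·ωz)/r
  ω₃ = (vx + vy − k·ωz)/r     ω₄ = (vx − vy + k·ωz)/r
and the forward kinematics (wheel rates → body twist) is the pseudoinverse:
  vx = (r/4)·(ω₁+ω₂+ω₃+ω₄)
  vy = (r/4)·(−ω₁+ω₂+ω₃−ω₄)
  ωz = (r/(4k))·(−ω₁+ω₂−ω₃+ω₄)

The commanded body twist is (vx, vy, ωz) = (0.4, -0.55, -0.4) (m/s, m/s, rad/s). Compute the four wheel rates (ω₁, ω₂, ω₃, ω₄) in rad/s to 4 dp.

k = lx + ly = 0.25 + 0.2 = 0.4500;  k·ωz = 0.4500·-0.4 = -0.1800
ω₁ (FL) = (vx − vy − k·ωz)/r = 1.1300/0.05 = 22.6000
ω₂ (FR) = (vx + vy + k·ωz)/r = -0.3300/0.05 = -6.6000
ω₃ (RL) = (vx + vy − k·ωz)/r = 0.0300/0.05 = 0.6000
ω₄ (RR) = (vx − vy + k·ωz)/r = 0.7700/0.05 = 15.4000

(22.6000, -6.6000, 0.6000, 15.4000)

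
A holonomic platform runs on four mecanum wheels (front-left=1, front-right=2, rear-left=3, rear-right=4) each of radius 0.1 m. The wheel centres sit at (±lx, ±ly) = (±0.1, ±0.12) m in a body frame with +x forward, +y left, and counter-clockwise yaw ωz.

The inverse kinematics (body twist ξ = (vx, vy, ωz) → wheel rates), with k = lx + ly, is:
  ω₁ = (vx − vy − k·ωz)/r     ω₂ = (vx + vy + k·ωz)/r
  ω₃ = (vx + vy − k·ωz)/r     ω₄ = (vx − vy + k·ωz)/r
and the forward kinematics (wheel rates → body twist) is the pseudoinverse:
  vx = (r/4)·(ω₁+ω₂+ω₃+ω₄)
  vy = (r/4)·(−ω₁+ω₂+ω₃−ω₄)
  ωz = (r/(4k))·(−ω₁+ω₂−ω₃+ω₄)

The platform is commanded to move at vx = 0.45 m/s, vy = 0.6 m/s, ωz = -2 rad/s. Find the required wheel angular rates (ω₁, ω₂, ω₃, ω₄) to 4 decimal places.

(2.9000, 6.1000, 14.9000, -5.9000)

k = lx + ly = 0.1 + 0.12 = 0.2200;  k·ωz = 0.2200·-2 = -0.4400
ω₁ (FL) = (vx − vy − k·ωz)/r = 0.2900/0.1 = 2.9000
ω₂ (FR) = (vx + vy + k·ωz)/r = 0.6100/0.1 = 6.1000
ω₃ (RL) = (vx + vy − k·ωz)/r = 1.4900/0.1 = 14.9000
ω₄ (RR) = (vx − vy + k·ωz)/r = -0.5900/0.1 = -5.9000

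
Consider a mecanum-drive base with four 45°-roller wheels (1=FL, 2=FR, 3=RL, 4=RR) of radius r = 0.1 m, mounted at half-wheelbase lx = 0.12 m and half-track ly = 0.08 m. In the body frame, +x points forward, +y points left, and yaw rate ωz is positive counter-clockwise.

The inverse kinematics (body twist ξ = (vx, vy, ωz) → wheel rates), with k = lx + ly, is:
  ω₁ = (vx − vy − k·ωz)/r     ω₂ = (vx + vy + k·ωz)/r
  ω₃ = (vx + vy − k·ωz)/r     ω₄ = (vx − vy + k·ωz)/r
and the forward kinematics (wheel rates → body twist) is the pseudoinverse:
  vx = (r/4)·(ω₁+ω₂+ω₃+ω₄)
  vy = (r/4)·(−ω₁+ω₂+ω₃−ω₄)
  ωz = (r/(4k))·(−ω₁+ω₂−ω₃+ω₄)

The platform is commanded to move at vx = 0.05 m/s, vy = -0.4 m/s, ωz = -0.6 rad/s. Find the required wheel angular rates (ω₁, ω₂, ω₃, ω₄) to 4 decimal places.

(5.7000, -4.7000, -2.3000, 3.3000)

k = lx + ly = 0.12 + 0.08 = 0.2000;  k·ωz = 0.2000·-0.6 = -0.1200
ω₁ (FL) = (vx − vy − k·ωz)/r = 0.5700/0.1 = 5.7000
ω₂ (FR) = (vx + vy + k·ωz)/r = -0.4700/0.1 = -4.7000
ω₃ (RL) = (vx + vy − k·ωz)/r = -0.2300/0.1 = -2.3000
ω₄ (RR) = (vx − vy + k·ωz)/r = 0.3300/0.1 = 3.3000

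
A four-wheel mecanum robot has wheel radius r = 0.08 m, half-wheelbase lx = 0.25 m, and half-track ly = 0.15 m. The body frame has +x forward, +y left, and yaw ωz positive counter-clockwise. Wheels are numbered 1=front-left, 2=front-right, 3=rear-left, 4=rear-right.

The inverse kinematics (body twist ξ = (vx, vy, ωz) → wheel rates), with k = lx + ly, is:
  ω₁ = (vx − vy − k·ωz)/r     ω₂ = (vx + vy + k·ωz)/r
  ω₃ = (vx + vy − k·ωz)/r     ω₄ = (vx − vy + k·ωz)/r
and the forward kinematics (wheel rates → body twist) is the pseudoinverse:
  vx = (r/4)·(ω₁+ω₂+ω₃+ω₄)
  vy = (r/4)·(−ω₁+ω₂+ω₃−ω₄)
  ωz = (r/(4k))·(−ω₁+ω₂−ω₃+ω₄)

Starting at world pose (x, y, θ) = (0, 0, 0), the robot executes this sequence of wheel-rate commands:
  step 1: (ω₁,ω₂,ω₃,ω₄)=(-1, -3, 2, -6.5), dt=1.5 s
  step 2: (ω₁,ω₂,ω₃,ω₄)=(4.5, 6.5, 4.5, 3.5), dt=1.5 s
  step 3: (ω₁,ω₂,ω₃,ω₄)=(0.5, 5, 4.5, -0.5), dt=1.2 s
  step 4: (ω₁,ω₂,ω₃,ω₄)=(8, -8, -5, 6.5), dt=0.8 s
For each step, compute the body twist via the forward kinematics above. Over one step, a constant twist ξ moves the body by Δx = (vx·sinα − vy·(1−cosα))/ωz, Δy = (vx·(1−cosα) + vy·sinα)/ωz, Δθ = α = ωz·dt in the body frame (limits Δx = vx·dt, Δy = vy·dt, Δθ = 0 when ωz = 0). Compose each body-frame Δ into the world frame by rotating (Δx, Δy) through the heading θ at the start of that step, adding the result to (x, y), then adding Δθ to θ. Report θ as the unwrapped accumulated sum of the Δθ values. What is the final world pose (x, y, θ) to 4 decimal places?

step 1: ξ=(vx,vy,ωz)=(-0.1700, 0.1300, -0.5250), dt=1.5 → body Δ=(-0.1566, 0.2708, -0.7875) → world pose (-0.1566, 0.2708, -0.7875)
step 2: ξ=(vx,vy,ωz)=(0.3800, 0.0600, 0.0500), dt=1.5 → body Δ=(0.5661, 0.1113, 0.0750) → world pose (0.3217, -0.0518, -0.7125)
step 3: ξ=(vx,vy,ωz)=(0.1900, 0.1900, -0.0250), dt=1.2 → body Δ=(0.2314, 0.2245, -0.0300) → world pose (0.6436, -0.0332, -0.7425)
step 4: ξ=(vx,vy,ωz)=(0.0300, -0.5500, -0.2250), dt=0.8 → body Δ=(-0.0156, -0.4398, -0.1800) → world pose (0.3348, -0.3466, -0.9225)

(0.3348, -0.3466, -0.9225)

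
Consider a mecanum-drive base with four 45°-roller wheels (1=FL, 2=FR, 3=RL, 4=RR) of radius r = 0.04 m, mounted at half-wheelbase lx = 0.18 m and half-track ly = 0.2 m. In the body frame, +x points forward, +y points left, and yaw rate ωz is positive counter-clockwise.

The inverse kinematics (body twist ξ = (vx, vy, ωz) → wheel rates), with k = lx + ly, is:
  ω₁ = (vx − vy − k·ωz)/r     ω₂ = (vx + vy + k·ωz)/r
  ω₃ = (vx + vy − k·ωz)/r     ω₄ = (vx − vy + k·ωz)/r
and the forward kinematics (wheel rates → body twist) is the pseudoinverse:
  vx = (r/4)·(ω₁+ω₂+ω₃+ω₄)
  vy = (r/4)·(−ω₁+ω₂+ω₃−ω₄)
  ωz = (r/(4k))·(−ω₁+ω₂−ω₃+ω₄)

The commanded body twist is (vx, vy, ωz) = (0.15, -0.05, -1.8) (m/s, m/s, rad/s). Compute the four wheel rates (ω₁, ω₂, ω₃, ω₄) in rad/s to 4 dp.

k = lx + ly = 0.18 + 0.2 = 0.3800;  k·ωz = 0.3800·-1.8 = -0.6840
ω₁ (FL) = (vx − vy − k·ωz)/r = 0.8840/0.04 = 22.1000
ω₂ (FR) = (vx + vy + k·ωz)/r = -0.5840/0.04 = -14.6000
ω₃ (RL) = (vx + vy − k·ωz)/r = 0.7840/0.04 = 19.6000
ω₄ (RR) = (vx − vy + k·ωz)/r = -0.4840/0.04 = -12.1000

(22.1000, -14.6000, 19.6000, -12.1000)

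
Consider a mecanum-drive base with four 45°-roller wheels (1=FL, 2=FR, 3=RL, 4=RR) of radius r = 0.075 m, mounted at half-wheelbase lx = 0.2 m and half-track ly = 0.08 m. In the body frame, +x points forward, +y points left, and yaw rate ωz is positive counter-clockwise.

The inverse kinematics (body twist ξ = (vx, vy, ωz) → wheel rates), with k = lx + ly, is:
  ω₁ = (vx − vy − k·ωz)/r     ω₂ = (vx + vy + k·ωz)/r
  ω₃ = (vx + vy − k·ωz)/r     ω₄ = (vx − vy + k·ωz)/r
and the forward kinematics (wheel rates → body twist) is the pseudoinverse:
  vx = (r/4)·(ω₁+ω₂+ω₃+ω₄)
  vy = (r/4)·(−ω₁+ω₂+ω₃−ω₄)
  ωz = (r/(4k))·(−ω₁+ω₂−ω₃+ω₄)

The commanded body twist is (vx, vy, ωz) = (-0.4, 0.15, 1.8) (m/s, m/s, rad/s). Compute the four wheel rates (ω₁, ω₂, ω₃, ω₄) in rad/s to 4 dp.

k = lx + ly = 0.2 + 0.08 = 0.2800;  k·ωz = 0.2800·1.8 = 0.5040
ω₁ (FL) = (vx − vy − k·ωz)/r = -1.0540/0.075 = -14.0533
ω₂ (FR) = (vx + vy + k·ωz)/r = 0.2540/0.075 = 3.3867
ω₃ (RL) = (vx + vy − k·ωz)/r = -0.7540/0.075 = -10.0533
ω₄ (RR) = (vx − vy + k·ωz)/r = -0.0460/0.075 = -0.6133

(-14.0533, 3.3867, -10.0533, -0.6133)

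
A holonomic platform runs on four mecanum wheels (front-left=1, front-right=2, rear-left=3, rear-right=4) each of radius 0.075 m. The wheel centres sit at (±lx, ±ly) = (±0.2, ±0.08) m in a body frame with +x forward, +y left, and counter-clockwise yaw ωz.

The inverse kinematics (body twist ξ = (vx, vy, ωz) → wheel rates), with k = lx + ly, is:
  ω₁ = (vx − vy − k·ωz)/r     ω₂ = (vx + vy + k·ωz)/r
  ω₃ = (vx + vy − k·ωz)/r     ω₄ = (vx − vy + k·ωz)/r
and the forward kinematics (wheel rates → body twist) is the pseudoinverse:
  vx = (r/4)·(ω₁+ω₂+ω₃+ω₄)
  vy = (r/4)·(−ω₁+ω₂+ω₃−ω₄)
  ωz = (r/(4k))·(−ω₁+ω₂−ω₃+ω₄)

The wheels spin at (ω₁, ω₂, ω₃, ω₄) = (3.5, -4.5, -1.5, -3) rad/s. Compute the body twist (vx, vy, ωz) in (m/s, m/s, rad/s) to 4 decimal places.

(-0.1031, -0.1219, -0.6362)

k = lx + ly = 0.2 + 0.08 = 0.2800
ω₁+ω₂+ω₃+ω₄ = -5.5000  →  vx = (0.075/4)·-5.5000 = -0.1031
−ω₁+ω₂+ω₃−ω₄ = -6.5000  →  vy = (0.075/4)·-6.5000 = -0.1219
−ω₁+ω₂−ω₃+ω₄ = -9.5000  →  ωz = (0.075/1.1200)·-9.5000 = -0.6362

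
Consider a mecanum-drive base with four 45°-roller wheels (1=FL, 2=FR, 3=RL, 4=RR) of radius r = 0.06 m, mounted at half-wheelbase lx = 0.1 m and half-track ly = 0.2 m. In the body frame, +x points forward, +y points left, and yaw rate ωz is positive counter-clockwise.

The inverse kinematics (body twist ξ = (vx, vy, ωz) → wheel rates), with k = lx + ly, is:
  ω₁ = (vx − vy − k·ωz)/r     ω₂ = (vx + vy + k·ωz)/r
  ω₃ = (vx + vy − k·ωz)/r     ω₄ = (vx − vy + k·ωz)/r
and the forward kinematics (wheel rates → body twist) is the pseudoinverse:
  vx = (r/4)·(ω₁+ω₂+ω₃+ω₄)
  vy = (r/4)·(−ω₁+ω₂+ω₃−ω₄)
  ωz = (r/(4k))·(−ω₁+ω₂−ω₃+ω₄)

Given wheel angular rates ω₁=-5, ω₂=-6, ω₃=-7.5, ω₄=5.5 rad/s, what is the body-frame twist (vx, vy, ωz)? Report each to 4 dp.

(-0.1950, -0.2100, 0.6000)

k = lx + ly = 0.1 + 0.2 = 0.3000
ω₁+ω₂+ω₃+ω₄ = -13.0000  →  vx = (0.06/4)·-13.0000 = -0.1950
−ω₁+ω₂+ω₃−ω₄ = -14.0000  →  vy = (0.06/4)·-14.0000 = -0.2100
−ω₁+ω₂−ω₃+ω₄ = 12.0000  →  ωz = (0.06/1.2000)·12.0000 = 0.6000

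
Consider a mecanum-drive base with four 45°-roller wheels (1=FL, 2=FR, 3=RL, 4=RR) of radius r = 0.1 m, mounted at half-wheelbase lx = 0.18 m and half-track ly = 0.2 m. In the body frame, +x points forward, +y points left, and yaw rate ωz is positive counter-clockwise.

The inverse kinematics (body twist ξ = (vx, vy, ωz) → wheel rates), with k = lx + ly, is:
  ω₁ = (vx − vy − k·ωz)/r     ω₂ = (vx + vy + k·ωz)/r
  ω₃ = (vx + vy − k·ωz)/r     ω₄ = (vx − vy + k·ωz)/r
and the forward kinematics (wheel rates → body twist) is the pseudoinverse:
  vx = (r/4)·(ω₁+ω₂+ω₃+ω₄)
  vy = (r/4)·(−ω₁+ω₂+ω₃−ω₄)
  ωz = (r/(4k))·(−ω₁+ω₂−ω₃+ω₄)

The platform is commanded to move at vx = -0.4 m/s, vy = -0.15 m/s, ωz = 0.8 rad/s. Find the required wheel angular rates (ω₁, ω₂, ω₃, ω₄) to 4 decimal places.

(-5.5400, -2.4600, -8.5400, 0.5400)

k = lx + ly = 0.18 + 0.2 = 0.3800;  k·ωz = 0.3800·0.8 = 0.3040
ω₁ (FL) = (vx − vy − k·ωz)/r = -0.5540/0.1 = -5.5400
ω₂ (FR) = (vx + vy + k·ωz)/r = -0.2460/0.1 = -2.4600
ω₃ (RL) = (vx + vy − k·ωz)/r = -0.8540/0.1 = -8.5400
ω₄ (RR) = (vx − vy + k·ωz)/r = 0.0540/0.1 = 0.5400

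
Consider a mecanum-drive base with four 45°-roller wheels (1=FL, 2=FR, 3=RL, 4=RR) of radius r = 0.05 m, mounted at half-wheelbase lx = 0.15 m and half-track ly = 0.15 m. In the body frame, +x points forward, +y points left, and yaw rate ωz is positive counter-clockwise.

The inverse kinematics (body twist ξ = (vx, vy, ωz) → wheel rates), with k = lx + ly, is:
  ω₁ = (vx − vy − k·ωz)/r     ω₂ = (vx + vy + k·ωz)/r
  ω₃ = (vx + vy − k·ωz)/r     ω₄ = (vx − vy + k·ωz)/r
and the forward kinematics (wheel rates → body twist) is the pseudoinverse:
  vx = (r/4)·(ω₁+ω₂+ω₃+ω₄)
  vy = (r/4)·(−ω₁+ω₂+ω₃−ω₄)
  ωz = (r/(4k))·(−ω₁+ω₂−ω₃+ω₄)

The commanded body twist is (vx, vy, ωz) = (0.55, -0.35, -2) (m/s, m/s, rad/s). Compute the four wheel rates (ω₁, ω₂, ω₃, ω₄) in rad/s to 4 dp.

(30.0000, -8.0000, 16.0000, 6.0000)

k = lx + ly = 0.15 + 0.15 = 0.3000;  k·ωz = 0.3000·-2 = -0.6000
ω₁ (FL) = (vx − vy − k·ωz)/r = 1.5000/0.05 = 30.0000
ω₂ (FR) = (vx + vy + k·ωz)/r = -0.4000/0.05 = -8.0000
ω₃ (RL) = (vx + vy − k·ωz)/r = 0.8000/0.05 = 16.0000
ω₄ (RR) = (vx − vy + k·ωz)/r = 0.3000/0.05 = 6.0000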